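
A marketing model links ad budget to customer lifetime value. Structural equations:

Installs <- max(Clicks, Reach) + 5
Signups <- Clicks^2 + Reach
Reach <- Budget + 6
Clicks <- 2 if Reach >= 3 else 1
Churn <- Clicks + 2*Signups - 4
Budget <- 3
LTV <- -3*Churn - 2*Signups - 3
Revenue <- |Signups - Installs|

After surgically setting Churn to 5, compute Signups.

13

do(Churn=5) replaces the equation Churn <- Clicks + 2*Signups - 4 with the constant Churn = 5.
Since Signups is not a descendant of the intervened variable, it is unaffected.
Reach = Budget + 6  [with Budget=3]  = 9
Clicks = 2 if Reach >= 3 else 1  [with Reach=9]  = 2
Signups = Clicks^2 + Reach  [with Clicks=2, Reach=9]  = 13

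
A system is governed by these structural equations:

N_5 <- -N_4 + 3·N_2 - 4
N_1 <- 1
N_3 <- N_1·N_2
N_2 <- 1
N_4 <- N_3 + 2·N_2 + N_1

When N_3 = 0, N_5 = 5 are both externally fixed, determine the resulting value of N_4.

3

The joint intervention fixes N_3 = 0, N_5 = 5, removing each variable's own equation.
N_4 = N_3 + 2·N_2 + N_1  [with N_3=0, N_2=1, N_1=1]  = 3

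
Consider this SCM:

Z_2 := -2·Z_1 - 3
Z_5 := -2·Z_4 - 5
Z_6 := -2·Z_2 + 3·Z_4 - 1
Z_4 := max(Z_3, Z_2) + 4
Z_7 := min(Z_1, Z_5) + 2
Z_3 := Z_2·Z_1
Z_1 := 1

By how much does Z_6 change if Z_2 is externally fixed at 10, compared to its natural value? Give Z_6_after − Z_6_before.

Under do(Z_2=10), the mechanism Z_2 := -2·Z_1 - 3 is discarded; Z_2 is fixed at 10.
Z_3 = Z_2·Z_1  [with Z_2=10, Z_1=1]  = 10
Z_4 = max(Z_3, Z_2) + 4  [with Z_3=10, Z_2=10]  = 14
Z_6 = -2·Z_2 + 3·Z_4 - 1  [with Z_2=10, Z_4=14]  = 21
Without intervention: Z_2 = -2·Z_1 - 3  [with Z_1=1]  = -5; Z_3 = Z_2·Z_1  [with Z_2=-5, Z_1=1]  = -5; Z_4 = max(Z_3, Z_2) + 4  [with Z_3=-5, Z_2=-5]  = -1; Z_6 = -2·Z_2 + 3·Z_4 - 1  [with Z_2=-5, Z_4=-1]  = 6.
Change = 21 − 6 = 15.

15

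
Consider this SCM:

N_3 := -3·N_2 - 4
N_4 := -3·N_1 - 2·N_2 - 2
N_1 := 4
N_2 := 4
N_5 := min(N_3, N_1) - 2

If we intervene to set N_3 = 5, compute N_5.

do(N_3=5) replaces the equation N_3 := -3·N_2 - 4 with the constant N_3 = 5.
N_5 = min(N_3, N_1) - 2  [with N_3=5, N_1=4]  = 2

2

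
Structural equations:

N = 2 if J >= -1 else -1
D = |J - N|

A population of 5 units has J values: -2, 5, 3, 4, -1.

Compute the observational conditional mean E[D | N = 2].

2.25

Observing N=2 restricts to units where N's equation naturally yields 2: J ∈ {5, 3, 4, -1}. In that subpopulation D = 3, 1, 2, 3, mean 2.25.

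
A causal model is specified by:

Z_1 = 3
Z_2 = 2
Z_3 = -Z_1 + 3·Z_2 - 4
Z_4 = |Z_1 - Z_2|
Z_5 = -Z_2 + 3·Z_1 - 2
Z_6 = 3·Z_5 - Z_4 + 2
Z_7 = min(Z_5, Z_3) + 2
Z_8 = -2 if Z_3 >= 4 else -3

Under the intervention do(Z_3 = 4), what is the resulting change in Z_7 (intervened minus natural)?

The intervention breaks the incoming arrows to Z_3: Z_3 = -Z_1 + 3·Z_2 - 4 no longer applies, and Z_3 = 4.
Z_5 = -Z_2 + 3·Z_1 - 2  [with Z_2=2, Z_1=3]  = 5
Z_7 = min(Z_5, Z_3) + 2  [with Z_5=5, Z_3=4]  = 6
Without intervention: Z_3 = -Z_1 + 3·Z_2 - 4  [with Z_1=3, Z_2=2]  = -1; Z_5 = -Z_2 + 3·Z_1 - 2  [with Z_2=2, Z_1=3]  = 5; Z_7 = min(Z_5, Z_3) + 2  [with Z_5=5, Z_3=-1]  = 1.
Change = 6 − 1 = 5.

5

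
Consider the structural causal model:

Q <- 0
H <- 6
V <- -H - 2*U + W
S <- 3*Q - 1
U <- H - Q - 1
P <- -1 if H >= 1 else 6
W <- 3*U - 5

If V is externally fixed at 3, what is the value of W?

10

Intervening sets V = 3 and removes its equation (V <- -H - 2*U + W).
Since W is not a descendant of the intervened variable, it is unaffected.
U = H - Q - 1  [with H=6, Q=0]  = 5
W = 3*U - 5  [with U=5]  = 10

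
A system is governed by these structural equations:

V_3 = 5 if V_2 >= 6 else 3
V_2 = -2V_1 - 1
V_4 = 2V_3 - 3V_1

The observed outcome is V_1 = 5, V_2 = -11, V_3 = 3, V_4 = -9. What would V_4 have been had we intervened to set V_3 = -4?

-23

The intervention breaks the incoming arrows to V_3: V_3 = 5 if V_2 >= 6 else 3 no longer applies, and V_3 = -4.
V_4 = 2V_3 - 3V_1  [with V_3=-4, V_1=5]  = -23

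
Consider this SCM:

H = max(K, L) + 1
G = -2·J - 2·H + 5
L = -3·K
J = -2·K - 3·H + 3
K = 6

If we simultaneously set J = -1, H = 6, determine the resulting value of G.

-5

The joint intervention fixes J = -1, H = 6, removing each variable's own equation.
G = -2·J - 2·H + 5  [with J=-1, H=6]  = -5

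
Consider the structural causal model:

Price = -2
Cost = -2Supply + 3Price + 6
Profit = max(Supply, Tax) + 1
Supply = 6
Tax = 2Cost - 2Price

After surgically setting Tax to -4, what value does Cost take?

-12

Under do(Tax=-4), the mechanism Tax = 2Cost - 2Price is discarded; Tax is fixed at -4.
Since Cost is not a descendant of the intervened variable, it is unaffected.
Cost = -2Supply + 3Price + 6  [with Supply=6, Price=-2]  = -12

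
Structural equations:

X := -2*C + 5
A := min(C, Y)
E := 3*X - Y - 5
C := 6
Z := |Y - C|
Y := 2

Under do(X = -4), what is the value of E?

do(X=-4) replaces the equation X := -2*C + 5 with the constant X = -4.
E = 3*X - Y - 5  [with X=-4, Y=2]  = -19

-19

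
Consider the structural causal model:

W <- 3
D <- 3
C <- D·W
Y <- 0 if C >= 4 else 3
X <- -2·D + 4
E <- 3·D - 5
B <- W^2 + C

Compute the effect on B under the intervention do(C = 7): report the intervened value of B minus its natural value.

-2

The intervention breaks the incoming arrows to C: C <- D·W no longer applies, and C = 7.
B = W^2 + C  [with W=3, C=7]  = 16
Without intervention: C = D·W  [with D=3, W=3]  = 9; B = W^2 + C  [with W=3, C=9]  = 18.
Change = 16 − 18 = -2.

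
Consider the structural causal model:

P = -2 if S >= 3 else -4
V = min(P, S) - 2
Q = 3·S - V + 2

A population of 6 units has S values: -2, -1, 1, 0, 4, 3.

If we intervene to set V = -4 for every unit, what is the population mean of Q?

8.5

The intervention sets V=-4 in all 6 units regardless of S. Recomputing Q per unit gives 0, 3, 9, 6, 18, 15; average 8.5.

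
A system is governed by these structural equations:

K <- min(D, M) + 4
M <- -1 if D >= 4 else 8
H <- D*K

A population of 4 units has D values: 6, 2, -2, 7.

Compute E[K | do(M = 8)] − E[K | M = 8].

3.25

The intervention sets M=8 in all 4 units regardless of D. Recomputing K per unit gives 10, 6, 2, 11; average 7.25.
Observing M=8 restricts to units where M's equation naturally yields 8: D ∈ {2, -2}. In that subpopulation K = 6, 2, mean 4.
Difference = 7.25 − 4 = 3.25.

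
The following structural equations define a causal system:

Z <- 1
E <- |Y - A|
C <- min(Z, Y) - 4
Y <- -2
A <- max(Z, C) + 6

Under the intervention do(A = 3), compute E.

Intervening sets A = 3 and removes its equation (A <- max(Z, C) + 6).
E = |Y - A|  [with Y=-2, A=3]  = 5

5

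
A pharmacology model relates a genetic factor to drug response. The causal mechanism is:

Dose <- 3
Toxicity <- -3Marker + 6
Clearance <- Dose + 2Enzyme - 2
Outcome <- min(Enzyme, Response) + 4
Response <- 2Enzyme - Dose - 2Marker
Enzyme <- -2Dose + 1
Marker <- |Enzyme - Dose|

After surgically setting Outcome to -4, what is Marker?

8

Intervening sets Outcome = -4 and removes its equation (Outcome <- min(Enzyme, Response) + 4).
Marker is not downstream of the intervention, so its value is determined by the original equations.
Enzyme = -2Dose + 1  [with Dose=3]  = -5
Marker = |Enzyme - Dose|  [with Enzyme=-5, Dose=3]  = 8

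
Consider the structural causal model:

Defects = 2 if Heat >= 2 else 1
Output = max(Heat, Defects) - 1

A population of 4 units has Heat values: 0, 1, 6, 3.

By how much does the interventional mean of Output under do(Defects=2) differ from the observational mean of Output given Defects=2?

-1.25

The intervention sets Defects=2 in all 4 units regardless of Heat. Recomputing Output per unit gives 1, 1, 5, 2; average 2.25.
E[Output|Defects=2] averages over only the 2 units with Defects=2 (Heat = 6, 3): Output = 5, 2, mean 3.5.
Difference = 2.25 − 3.5 = -1.25.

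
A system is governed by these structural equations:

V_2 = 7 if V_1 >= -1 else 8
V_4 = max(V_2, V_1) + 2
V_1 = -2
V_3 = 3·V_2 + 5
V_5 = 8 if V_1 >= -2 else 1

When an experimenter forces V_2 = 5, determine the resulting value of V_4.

7

Under do(V_2=5), the mechanism V_2 = 7 if V_1 >= -1 else 8 is discarded; V_2 is fixed at 5.
V_4 = max(V_2, V_1) + 2  [with V_2=5, V_1=-2]  = 7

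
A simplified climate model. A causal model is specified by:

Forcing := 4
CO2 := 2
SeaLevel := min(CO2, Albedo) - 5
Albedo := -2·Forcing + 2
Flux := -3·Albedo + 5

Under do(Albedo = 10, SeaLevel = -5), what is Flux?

-25

Setting Albedo = 10, SeaLevel = -5 by intervention discards those variables' equations.
Flux = -3·Albedo + 5  [with Albedo=10]  = -25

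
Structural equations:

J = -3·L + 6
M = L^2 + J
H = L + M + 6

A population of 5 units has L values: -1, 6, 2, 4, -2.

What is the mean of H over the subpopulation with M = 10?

17.5

E[H|M=10] averages over only the 2 units with M=10 (L = -1, 4): H = 15, 20, mean 17.5.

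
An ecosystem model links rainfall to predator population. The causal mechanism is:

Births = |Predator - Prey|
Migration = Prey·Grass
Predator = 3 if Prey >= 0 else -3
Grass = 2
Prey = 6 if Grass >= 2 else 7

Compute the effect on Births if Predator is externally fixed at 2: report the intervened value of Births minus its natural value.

The intervention breaks the incoming arrows to Predator: Predator = 3 if Prey >= 0 else -3 no longer applies, and Predator = 2.
Prey = 6 if Grass >= 2 else 7  [with Grass=2]  = 6
Births = |Predator - Prey|  [with Predator=2, Prey=6]  = 4
Without intervention: Prey = 6 if Grass >= 2 else 7  [with Grass=2]  = 6; Predator = 3 if Prey >= 0 else -3  [with Prey=6]  = 3; Births = |Predator - Prey|  [with Predator=3, Prey=6]  = 3.
Change = 4 − 3 = 1.

1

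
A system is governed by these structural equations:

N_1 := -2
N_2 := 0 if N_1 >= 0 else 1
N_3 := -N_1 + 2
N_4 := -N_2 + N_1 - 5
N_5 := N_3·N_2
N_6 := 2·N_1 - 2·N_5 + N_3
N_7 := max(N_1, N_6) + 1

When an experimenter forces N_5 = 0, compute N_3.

4

do(N_5=0) replaces the equation N_5 := N_3·N_2 with the constant N_5 = 0.
N_3 is not downstream of the intervention, so its value is determined by the original equations.
N_3 = -N_1 + 2  [with N_1=-2]  = 4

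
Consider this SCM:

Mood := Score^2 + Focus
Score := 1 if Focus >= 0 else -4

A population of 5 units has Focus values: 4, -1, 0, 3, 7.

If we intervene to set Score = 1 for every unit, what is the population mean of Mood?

Every unit gets Score=1 under the intervention. Mood values become 5, 0, 1, 4, 8; E[Mood|do(Score=1)] = 3.6.

3.6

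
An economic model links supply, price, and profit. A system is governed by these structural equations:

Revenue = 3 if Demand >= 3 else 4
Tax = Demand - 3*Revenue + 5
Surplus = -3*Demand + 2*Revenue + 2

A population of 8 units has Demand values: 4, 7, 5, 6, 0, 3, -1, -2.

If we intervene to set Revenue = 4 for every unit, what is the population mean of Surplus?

1.75

Under do(Revenue=4), Revenue's equation is replaced by Revenue=4 for every unit. Per-unit Surplus: -2, -11, -5, -8, 10, 1, 13, 16. Mean = 1.75.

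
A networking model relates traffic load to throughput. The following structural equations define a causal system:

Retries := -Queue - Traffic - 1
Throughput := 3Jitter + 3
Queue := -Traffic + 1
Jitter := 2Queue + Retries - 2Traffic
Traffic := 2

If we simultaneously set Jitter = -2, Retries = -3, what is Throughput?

-3

The joint intervention fixes Jitter = -2, Retries = -3, removing each variable's own equation.
Throughput = 3Jitter + 3  [with Jitter=-2]  = -3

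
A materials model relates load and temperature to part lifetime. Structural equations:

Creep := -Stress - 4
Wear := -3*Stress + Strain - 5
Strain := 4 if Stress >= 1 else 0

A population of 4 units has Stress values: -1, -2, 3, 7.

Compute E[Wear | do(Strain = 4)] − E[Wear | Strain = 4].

The intervention sets Strain=4 in all 4 units regardless of Stress. Recomputing Wear per unit gives 2, 5, -10, -22; average -6.25.
Conditioning on Strain=4 selects the 2 unit(s) with Stress ∈ {3, 7}. Their Wear values: -10, -22. Mean = -16.
Difference = -6.25 − (-16) = 9.75.

9.75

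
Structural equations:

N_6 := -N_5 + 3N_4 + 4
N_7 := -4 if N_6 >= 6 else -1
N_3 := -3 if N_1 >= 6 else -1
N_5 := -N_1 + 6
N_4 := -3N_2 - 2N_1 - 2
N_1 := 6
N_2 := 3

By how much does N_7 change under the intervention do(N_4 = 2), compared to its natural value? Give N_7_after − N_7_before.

The intervention breaks the incoming arrows to N_4: N_4 := -3N_2 - 2N_1 - 2 no longer applies, and N_4 = 2.
N_5 = -N_1 + 6  [with N_1=6]  = 0
N_6 = -N_5 + 3N_4 + 4  [with N_5=0, N_4=2]  = 10
N_7 = -4 if N_6 >= 6 else -1  [with N_6=10]  = -4
Without intervention: N_4 = -3N_2 - 2N_1 - 2  [with N_2=3, N_1=6]  = -23; N_5 = -N_1 + 6  [with N_1=6]  = 0; N_6 = -N_5 + 3N_4 + 4  [with N_5=0, N_4=-23]  = -65; N_7 = -4 if N_6 >= 6 else -1  [with N_6=-65]  = -1.
Change = -4 − (-1) = -3.

-3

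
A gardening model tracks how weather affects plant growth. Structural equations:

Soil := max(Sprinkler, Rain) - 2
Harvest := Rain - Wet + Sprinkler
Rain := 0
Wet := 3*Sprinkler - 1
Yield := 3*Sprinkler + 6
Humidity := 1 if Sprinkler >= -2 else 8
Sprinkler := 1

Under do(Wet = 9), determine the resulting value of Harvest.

The intervention breaks the incoming arrows to Wet: Wet := 3*Sprinkler - 1 no longer applies, and Wet = 9.
Harvest = Rain - Wet + Sprinkler  [with Rain=0, Wet=9, Sprinkler=1]  = -8

-8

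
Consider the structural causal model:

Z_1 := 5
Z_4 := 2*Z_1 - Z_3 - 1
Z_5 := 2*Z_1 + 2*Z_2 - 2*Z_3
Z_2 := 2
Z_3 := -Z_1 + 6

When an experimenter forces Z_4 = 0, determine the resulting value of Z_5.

Intervening sets Z_4 = 0 and removes its equation (Z_4 := 2*Z_1 - Z_3 - 1).
No directed path runs from Z_4 to Z_5, so Z_5 keeps its natural value.
Z_3 = -Z_1 + 6  [with Z_1=5]  = 1
Z_5 = 2*Z_1 + 2*Z_2 - 2*Z_3  [with Z_1=5, Z_2=2, Z_3=1]  = 12

12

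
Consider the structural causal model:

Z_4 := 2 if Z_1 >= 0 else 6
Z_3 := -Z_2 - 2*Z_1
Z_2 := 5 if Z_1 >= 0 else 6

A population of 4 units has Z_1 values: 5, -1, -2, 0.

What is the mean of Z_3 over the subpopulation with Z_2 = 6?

Conditioning on Z_2=6 selects the 2 unit(s) with Z_1 ∈ {-1, -2}. Their Z_3 values: -4, -2. Mean = -3.

-3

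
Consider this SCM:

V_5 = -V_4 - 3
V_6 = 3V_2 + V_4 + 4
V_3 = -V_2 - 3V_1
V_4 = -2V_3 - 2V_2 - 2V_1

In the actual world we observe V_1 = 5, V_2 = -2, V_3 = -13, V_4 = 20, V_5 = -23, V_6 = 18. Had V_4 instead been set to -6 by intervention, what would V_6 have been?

-8

Under do(V_4=-6), the mechanism V_4 = -2V_3 - 2V_2 - 2V_1 is discarded; V_4 is fixed at -6.
V_6 = 3V_2 + V_4 + 4  [with V_2=-2, V_4=-6]  = -8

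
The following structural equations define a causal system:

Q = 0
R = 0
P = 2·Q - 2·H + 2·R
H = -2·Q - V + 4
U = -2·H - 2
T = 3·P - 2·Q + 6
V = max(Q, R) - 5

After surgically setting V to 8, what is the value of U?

The intervention breaks the incoming arrows to V: V = max(Q, R) - 5 no longer applies, and V = 8.
H = -2·Q - V + 4  [with Q=0, V=8]  = -4
U = -2·H - 2  [with H=-4]  = 6

6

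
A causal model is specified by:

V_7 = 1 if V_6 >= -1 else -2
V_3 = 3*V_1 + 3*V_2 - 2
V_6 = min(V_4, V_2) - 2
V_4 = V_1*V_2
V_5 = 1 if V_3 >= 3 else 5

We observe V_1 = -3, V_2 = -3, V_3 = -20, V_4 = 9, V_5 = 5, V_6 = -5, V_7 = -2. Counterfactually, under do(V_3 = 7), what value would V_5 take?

do(V_3=7) replaces the equation V_3 = 3*V_1 + 3*V_2 - 2 with the constant V_3 = 7.
V_5 = 1 if V_3 >= 3 else 5  [with V_3=7]  = 1

1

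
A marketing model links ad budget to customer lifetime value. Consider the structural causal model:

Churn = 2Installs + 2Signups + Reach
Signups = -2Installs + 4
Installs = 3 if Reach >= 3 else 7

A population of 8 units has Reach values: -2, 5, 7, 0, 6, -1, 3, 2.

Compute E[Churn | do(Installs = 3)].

Every unit gets Installs=3 under the intervention. Churn values become 0, 7, 9, 2, 8, 1, 5, 4; E[Churn|do(Installs=3)] = 4.5.

4.5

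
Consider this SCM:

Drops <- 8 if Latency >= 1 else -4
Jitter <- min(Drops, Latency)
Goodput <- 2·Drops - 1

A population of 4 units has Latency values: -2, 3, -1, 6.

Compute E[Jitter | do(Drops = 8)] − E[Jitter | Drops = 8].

do(Drops=8) breaks Drops's dependence on Latency. With Drops=8 fixed, Jitter across the units is -2, 3, -1, 6, mean 1.5.
E[Jitter|Drops=8] averages over only the 2 units with Drops=8 (Latency = 3, 6): Jitter = 3, 6, mean 4.5.
Difference = 1.5 − 4.5 = -3.

-3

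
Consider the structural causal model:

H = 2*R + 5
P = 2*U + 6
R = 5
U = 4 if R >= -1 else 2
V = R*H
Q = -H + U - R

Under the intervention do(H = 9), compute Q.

do(H=9) replaces the equation H = 2*R + 5 with the constant H = 9.
U = 4 if R >= -1 else 2  [with R=5]  = 4
Q = -H + U - R  [with H=9, U=4, R=5]  = -10

-10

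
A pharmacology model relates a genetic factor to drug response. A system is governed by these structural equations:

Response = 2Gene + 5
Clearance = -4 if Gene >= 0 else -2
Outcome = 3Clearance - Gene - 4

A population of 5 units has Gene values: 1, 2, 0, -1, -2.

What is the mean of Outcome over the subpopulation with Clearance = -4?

Observing Clearance=-4 restricts to units where Clearance's equation naturally yields -4: Gene ∈ {1, 2, 0}. In that subpopulation Outcome = -17, -18, -16, mean -17.

-17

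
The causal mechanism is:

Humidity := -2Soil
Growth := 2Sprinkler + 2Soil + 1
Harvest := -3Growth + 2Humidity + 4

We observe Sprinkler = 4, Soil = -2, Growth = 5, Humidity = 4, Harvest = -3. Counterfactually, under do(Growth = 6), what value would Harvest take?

-6

do(Growth=6) replaces the equation Growth := 2Sprinkler + 2Soil + 1 with the constant Growth = 6.
Humidity = -2Soil  [with Soil=-2]  = 4
Harvest = -3Growth + 2Humidity + 4  [with Growth=6, Humidity=4]  = -6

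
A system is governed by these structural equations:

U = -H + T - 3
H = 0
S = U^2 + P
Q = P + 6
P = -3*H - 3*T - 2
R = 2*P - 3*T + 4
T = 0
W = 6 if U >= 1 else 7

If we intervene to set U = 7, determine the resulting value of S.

The intervention breaks the incoming arrows to U: U = -H + T - 3 no longer applies, and U = 7.
P = -3*H - 3*T - 2  [with H=0, T=0]  = -2
S = U^2 + P  [with U=7, P=-2]  = 47

47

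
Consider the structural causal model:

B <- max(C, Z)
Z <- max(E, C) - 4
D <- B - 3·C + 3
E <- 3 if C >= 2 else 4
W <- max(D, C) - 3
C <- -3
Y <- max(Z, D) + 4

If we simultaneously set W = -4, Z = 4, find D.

Under do(W = -4, Z = 4), each intervened variable's structural equation is replaced by its fixed value.
B = max(C, Z)  [with C=-3, Z=4]  = 4
D = B - 3·C + 3  [with B=4, C=-3]  = 16

16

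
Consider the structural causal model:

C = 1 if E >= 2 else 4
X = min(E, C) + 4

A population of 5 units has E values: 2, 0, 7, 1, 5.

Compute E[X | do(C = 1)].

4.8

The intervention sets C=1 in all 5 units regardless of E. Recomputing X per unit gives 5, 4, 5, 5, 5; average 4.8.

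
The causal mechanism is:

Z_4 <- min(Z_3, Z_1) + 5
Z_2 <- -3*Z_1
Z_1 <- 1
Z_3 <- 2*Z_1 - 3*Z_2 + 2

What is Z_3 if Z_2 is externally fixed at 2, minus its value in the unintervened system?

-15

The intervention breaks the incoming arrows to Z_2: Z_2 <- -3*Z_1 no longer applies, and Z_2 = 2.
Z_3 = 2*Z_1 - 3*Z_2 + 2  [with Z_1=1, Z_2=2]  = -2
Without intervention: Z_2 = -3*Z_1  [with Z_1=1]  = -3; Z_3 = 2*Z_1 - 3*Z_2 + 2  [with Z_1=1, Z_2=-3]  = 13.
Change = -2 − 13 = -15.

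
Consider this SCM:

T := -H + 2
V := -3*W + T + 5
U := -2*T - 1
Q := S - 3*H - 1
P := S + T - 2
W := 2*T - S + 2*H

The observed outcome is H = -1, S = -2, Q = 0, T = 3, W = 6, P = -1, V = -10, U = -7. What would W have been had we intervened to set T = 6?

Intervening sets T = 6 and removes its equation (T := -H + 2).
W = 2*T - S + 2*H  [with T=6, S=-2, H=-1]  = 12

12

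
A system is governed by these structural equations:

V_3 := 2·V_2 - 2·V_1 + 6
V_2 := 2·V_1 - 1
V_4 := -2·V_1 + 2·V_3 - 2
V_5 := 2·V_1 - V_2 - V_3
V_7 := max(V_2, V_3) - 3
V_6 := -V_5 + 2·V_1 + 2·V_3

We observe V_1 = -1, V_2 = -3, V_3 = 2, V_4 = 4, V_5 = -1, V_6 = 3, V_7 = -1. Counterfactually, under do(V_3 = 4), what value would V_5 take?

-3

do(V_3=4) replaces the equation V_3 := 2·V_2 - 2·V_1 + 6 with the constant V_3 = 4.
V_2 = 2·V_1 - 1  [with V_1=-1]  = -3
V_5 = 2·V_1 - V_2 - V_3  [with V_1=-1, V_2=-3, V_3=4]  = -3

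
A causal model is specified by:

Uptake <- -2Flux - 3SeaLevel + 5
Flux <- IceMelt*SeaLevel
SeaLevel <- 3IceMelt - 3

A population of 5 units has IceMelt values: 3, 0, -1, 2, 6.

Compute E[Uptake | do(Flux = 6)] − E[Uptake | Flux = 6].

The intervention sets Flux=6 in all 5 units regardless of IceMelt. Recomputing Uptake per unit gives -25, 2, 11, -16, -52; average -16.
Observing Flux=6 restricts to units where Flux's equation naturally yields 6: IceMelt ∈ {-1, 2}. In that subpopulation Uptake = 11, -16, mean -2.5.
Difference = -16 − (-2.5) = -13.5.

-13.5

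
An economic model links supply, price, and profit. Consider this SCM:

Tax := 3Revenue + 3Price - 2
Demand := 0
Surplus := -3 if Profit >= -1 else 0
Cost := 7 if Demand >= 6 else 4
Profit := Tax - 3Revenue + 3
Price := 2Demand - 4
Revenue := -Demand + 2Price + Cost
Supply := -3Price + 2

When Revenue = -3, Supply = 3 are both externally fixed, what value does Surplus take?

Under do(Revenue = -3, Supply = 3), each intervened variable's structural equation is replaced by its fixed value.
Price = 2Demand - 4  [with Demand=0]  = -4
Tax = 3Revenue + 3Price - 2  [with Revenue=-3, Price=-4]  = -23
Profit = Tax - 3Revenue + 3  [with Tax=-23, Revenue=-3]  = -11
Surplus = -3 if Profit >= -1 else 0  [with Profit=-11]  = 0

0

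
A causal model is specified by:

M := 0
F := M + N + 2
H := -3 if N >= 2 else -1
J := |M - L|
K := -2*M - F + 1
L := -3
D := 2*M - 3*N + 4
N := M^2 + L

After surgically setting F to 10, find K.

-9

Intervening sets F = 10 and removes its equation (F := M + N + 2).
K = -2*M - F + 1  [with M=0, F=10]  = -9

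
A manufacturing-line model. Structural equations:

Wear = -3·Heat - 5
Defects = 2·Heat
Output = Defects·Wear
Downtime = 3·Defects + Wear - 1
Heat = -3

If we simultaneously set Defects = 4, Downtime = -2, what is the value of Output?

The joint intervention fixes Defects = 4, Downtime = -2, removing each variable's own equation.
Wear = -3·Heat - 5  [with Heat=-3]  = 4
Output = Defects·Wear  [with Defects=4, Wear=4]  = 16

16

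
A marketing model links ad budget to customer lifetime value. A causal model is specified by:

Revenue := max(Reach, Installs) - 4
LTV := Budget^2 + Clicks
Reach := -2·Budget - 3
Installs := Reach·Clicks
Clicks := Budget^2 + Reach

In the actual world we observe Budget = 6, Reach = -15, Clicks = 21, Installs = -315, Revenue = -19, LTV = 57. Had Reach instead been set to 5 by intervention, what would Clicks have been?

The intervention breaks the incoming arrows to Reach: Reach := -2·Budget - 3 no longer applies, and Reach = 5.
Clicks = Budget^2 + Reach  [with Budget=6, Reach=5]  = 41

41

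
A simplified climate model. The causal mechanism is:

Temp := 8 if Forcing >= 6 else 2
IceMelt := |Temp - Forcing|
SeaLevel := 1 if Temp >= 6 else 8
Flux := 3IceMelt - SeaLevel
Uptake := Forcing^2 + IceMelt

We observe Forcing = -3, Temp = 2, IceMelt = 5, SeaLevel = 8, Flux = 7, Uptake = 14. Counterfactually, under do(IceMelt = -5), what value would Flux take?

-23

do(IceMelt=-5) replaces the equation IceMelt := |Temp - Forcing| with the constant IceMelt = -5.
Temp = 8 if Forcing >= 6 else 2  [with Forcing=-3]  = 2
SeaLevel = 1 if Temp >= 6 else 8  [with Temp=2]  = 8
Flux = 3IceMelt - SeaLevel  [with IceMelt=-5, SeaLevel=8]  = -23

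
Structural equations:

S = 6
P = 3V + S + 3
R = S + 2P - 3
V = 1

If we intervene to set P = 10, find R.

23

The intervention breaks the incoming arrows to P: P = 3V + S + 3 no longer applies, and P = 10.
R = S + 2P - 3  [with S=6, P=10]  = 23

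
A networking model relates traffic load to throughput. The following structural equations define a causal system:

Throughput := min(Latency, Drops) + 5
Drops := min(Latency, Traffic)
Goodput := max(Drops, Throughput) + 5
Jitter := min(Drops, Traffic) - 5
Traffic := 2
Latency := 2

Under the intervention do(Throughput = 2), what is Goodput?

7

The intervention breaks the incoming arrows to Throughput: Throughput := min(Latency, Drops) + 5 no longer applies, and Throughput = 2.
Drops = min(Latency, Traffic)  [with Latency=2, Traffic=2]  = 2
Goodput = max(Drops, Throughput) + 5  [with Drops=2, Throughput=2]  = 7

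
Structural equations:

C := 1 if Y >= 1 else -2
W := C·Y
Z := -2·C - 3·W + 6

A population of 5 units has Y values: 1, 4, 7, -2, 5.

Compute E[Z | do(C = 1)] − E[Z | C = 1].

3.75

do(C=1) breaks C's dependence on Y. With C=1 fixed, Z across the units is 1, -8, -17, 10, -11, mean -5.
Observing C=1 restricts to units where C's equation naturally yields 1: Y ∈ {1, 4, 7, 5}. In that subpopulation Z = 1, -8, -17, -11, mean -8.75.
Difference = -5 − (-8.75) = 3.75.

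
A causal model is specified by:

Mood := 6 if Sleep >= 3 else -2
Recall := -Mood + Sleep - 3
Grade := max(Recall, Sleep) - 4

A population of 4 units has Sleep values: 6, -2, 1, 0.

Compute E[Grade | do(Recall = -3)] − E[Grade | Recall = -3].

Under do(Recall=-3), Recall's equation is replaced by Recall=-3 for every unit. Per-unit Grade: 2, -6, -3, -4. Mean = -2.75.
E[Grade|Recall=-3] averages over only the 2 units with Recall=-3 (Sleep = 6, -2): Grade = 2, -6, mean -2.
Difference = -2.75 − (-2) = -0.75.

-0.75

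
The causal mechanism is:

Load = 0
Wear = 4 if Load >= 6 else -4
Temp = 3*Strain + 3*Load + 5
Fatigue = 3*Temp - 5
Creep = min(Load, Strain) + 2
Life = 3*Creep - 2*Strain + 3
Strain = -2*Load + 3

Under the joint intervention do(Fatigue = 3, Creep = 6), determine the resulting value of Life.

Under do(Fatigue = 3, Creep = 6), each intervened variable's structural equation is replaced by its fixed value.
Strain = -2*Load + 3  [with Load=0]  = 3
Life = 3*Creep - 2*Strain + 3  [with Creep=6, Strain=3]  = 15

15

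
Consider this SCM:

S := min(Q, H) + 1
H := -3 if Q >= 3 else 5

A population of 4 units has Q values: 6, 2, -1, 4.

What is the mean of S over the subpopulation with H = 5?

Observing H=5 restricts to units where H's equation naturally yields 5: Q ∈ {2, -1}. In that subpopulation S = 3, 0, mean 1.5.

1.5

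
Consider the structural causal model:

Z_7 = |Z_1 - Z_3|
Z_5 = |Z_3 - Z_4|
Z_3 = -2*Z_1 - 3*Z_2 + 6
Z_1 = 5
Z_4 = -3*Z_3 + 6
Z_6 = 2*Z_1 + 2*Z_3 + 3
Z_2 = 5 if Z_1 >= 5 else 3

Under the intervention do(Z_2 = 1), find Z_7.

Under do(Z_2=1), the mechanism Z_2 = 5 if Z_1 >= 5 else 3 is discarded; Z_2 is fixed at 1.
Z_3 = -2*Z_1 - 3*Z_2 + 6  [with Z_1=5, Z_2=1]  = -7
Z_7 = |Z_1 - Z_3|  [with Z_1=5, Z_3=-7]  = 12

12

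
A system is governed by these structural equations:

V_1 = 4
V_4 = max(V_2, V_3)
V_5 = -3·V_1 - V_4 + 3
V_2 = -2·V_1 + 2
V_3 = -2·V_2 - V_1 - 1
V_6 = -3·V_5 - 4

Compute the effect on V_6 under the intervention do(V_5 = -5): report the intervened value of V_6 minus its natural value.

The intervention breaks the incoming arrows to V_5: V_5 = -3·V_1 - V_4 + 3 no longer applies, and V_5 = -5.
V_6 = -3·V_5 - 4  [with V_5=-5]  = 11
Without intervention: V_2 = -2·V_1 + 2  [with V_1=4]  = -6; V_3 = -2·V_2 - V_1 - 1  [with V_2=-6, V_1=4]  = 7; V_4 = max(V_2, V_3)  [with V_2=-6, V_3=7]  = 7; V_5 = -3·V_1 - V_4 + 3  [with V_1=4, V_4=7]  = -16; V_6 = -3·V_5 - 4  [with V_5=-16]  = 44.
Change = 11 − 44 = -33.

-33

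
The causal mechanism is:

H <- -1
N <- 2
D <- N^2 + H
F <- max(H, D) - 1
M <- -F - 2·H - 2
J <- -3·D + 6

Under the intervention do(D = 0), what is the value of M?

1

do(D=0) replaces the equation D <- N^2 + H with the constant D = 0.
F = max(H, D) - 1  [with H=-1, D=0]  = -1
M = -F - 2·H - 2  [with F=-1, H=-1]  = 1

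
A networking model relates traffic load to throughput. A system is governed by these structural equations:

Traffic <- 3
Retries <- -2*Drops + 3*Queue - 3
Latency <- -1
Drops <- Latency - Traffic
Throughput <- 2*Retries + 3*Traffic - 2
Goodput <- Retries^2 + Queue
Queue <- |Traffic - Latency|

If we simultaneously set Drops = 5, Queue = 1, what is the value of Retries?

-10

The joint intervention fixes Drops = 5, Queue = 1, removing each variable's own equation.
Retries = -2*Drops + 3*Queue - 3  [with Drops=5, Queue=1]  = -10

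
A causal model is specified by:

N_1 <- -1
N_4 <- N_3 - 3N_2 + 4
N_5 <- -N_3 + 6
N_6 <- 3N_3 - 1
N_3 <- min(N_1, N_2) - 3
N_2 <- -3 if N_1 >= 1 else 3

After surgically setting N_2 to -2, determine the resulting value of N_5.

do(N_2=-2) replaces the equation N_2 <- -3 if N_1 >= 1 else 3 with the constant N_2 = -2.
N_3 = min(N_1, N_2) - 3  [with N_1=-1, N_2=-2]  = -5
N_5 = -N_3 + 6  [with N_3=-5]  = 11

11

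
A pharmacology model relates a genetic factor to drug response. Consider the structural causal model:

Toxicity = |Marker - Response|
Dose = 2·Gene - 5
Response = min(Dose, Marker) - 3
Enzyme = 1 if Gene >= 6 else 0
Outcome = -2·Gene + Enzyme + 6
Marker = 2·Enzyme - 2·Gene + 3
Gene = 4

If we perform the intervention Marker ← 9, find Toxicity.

Under do(Marker=9), the mechanism Marker = 2·Enzyme - 2·Gene + 3 is discarded; Marker is fixed at 9.
Dose = 2·Gene - 5  [with Gene=4]  = 3
Response = min(Dose, Marker) - 3  [with Dose=3, Marker=9]  = 0
Toxicity = |Marker - Response|  [with Marker=9, Response=0]  = 9

9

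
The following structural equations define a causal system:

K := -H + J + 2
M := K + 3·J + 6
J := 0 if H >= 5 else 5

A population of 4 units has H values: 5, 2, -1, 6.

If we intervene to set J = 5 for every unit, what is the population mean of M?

25

Every unit gets J=5 under the intervention. M values become 23, 26, 29, 22; E[M|do(J=5)] = 25.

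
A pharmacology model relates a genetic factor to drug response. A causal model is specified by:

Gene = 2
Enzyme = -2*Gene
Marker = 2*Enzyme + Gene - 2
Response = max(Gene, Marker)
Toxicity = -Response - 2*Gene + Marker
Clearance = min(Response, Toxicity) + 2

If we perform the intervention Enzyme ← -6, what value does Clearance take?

-16

Under do(Enzyme=-6), the mechanism Enzyme = -2*Gene is discarded; Enzyme is fixed at -6.
Marker = 2*Enzyme + Gene - 2  [with Enzyme=-6, Gene=2]  = -12
Response = max(Gene, Marker)  [with Gene=2, Marker=-12]  = 2
Toxicity = -Response - 2*Gene + Marker  [with Response=2, Gene=2, Marker=-12]  = -18
Clearance = min(Response, Toxicity) + 2  [with Response=2, Toxicity=-18]  = -16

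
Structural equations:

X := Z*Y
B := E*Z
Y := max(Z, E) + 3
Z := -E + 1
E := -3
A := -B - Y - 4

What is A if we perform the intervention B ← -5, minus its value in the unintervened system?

Under do(B=-5), the mechanism B := E*Z is discarded; B is fixed at -5.
Z = -E + 1  [with E=-3]  = 4
Y = max(Z, E) + 3  [with Z=4, E=-3]  = 7
A = -B - Y - 4  [with B=-5, Y=7]  = -6
Without intervention: Z = -E + 1  [with E=-3]  = 4; Y = max(Z, E) + 3  [with Z=4, E=-3]  = 7; B = E*Z  [with E=-3, Z=4]  = -12; A = -B - Y - 4  [with B=-12, Y=7]  = 1.
Change = -6 − 1 = -7.

-7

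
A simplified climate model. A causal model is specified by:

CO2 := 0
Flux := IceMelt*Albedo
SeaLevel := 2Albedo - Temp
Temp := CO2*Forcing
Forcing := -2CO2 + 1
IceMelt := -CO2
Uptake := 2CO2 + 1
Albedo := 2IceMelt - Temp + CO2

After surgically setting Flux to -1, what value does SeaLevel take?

Intervening sets Flux = -1 and removes its equation (Flux := IceMelt*Albedo).
Since SeaLevel is not a descendant of the intervened variable, it is unaffected.
Forcing = -2CO2 + 1  [with CO2=0]  = 1
Temp = CO2*Forcing  [with CO2=0, Forcing=1]  = 0
IceMelt = -CO2  [with CO2=0]  = 0
Albedo = 2IceMelt - Temp + CO2  [with IceMelt=0, Temp=0, CO2=0]  = 0
SeaLevel = 2Albedo - Temp  [with Albedo=0, Temp=0]  = 0

0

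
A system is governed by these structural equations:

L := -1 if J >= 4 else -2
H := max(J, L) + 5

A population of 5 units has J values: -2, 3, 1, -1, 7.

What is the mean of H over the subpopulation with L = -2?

5.25

E[H|L=-2] averages over only the 4 units with L=-2 (J = -2, 3, 1, -1): H = 3, 8, 6, 4, mean 5.25.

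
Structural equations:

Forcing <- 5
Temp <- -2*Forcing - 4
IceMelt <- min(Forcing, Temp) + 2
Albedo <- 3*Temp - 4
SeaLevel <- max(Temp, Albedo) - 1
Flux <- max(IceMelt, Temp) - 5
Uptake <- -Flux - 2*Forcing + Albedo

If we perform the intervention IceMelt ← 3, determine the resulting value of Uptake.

The intervention breaks the incoming arrows to IceMelt: IceMelt <- min(Forcing, Temp) + 2 no longer applies, and IceMelt = 3.
Temp = -2*Forcing - 4  [with Forcing=5]  = -14
Albedo = 3*Temp - 4  [with Temp=-14]  = -46
Flux = max(IceMelt, Temp) - 5  [with IceMelt=3, Temp=-14]  = -2
Uptake = -Flux - 2*Forcing + Albedo  [with Flux=-2, Forcing=5, Albedo=-46]  = -54

-54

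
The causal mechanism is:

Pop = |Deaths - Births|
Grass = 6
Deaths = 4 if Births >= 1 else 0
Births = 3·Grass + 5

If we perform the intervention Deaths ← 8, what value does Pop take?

15

The intervention breaks the incoming arrows to Deaths: Deaths = 4 if Births >= 1 else 0 no longer applies, and Deaths = 8.
Births = 3·Grass + 5  [with Grass=6]  = 23
Pop = |Deaths - Births|  [with Deaths=8, Births=23]  = 15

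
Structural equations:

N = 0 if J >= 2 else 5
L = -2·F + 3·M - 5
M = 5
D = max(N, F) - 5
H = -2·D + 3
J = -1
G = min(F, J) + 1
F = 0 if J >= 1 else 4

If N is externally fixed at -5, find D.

Under do(N=-5), the mechanism N = 0 if J >= 2 else 5 is discarded; N is fixed at -5.
F = 0 if J >= 1 else 4  [with J=-1]  = 4
D = max(N, F) - 5  [with N=-5, F=4]  = -1

-1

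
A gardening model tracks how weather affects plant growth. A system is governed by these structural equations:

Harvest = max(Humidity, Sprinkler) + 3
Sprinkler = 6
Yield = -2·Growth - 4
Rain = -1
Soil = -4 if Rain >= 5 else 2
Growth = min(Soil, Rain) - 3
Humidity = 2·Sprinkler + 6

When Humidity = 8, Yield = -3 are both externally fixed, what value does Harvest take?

11

Under do(Humidity = 8, Yield = -3), each intervened variable's structural equation is replaced by its fixed value.
Harvest = max(Humidity, Sprinkler) + 3  [with Humidity=8, Sprinkler=6]  = 11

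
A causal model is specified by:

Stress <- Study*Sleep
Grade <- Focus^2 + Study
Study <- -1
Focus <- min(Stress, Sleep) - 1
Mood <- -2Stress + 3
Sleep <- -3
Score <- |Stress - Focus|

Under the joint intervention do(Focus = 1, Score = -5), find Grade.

0

Under do(Focus = 1, Score = -5), each intervened variable's structural equation is replaced by its fixed value.
Grade = Focus^2 + Study  [with Focus=1, Study=-1]  = 0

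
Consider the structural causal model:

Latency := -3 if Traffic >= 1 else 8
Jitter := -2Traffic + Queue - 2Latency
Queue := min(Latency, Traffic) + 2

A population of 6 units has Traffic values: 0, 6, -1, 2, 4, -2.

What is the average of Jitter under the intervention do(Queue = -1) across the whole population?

do(Queue=-1) breaks Queue's dependence on Traffic. With Queue=-1 fixed, Jitter across the units is -17, -7, -15, 1, -3, -13, mean -9.

-9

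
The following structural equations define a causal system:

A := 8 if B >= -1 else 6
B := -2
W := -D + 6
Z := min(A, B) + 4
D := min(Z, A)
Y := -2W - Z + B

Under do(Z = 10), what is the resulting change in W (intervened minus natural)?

do(Z=10) replaces the equation Z := min(A, B) + 4 with the constant Z = 10.
A = 8 if B >= -1 else 6  [with B=-2]  = 6
D = min(Z, A)  [with Z=10, A=6]  = 6
W = -D + 6  [with D=6]  = 0
Without intervention: A = 8 if B >= -1 else 6  [with B=-2]  = 6; Z = min(A, B) + 4  [with A=6, B=-2]  = 2; D = min(Z, A)  [with Z=2, A=6]  = 2; W = -D + 6  [with D=2]  = 4.
Change = 0 − 4 = -4.

-4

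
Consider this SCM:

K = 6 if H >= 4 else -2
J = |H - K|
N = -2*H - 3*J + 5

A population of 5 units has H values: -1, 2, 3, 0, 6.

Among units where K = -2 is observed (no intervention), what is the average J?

3

Conditioning on K=-2 selects the 4 unit(s) with H ∈ {-1, 2, 3, 0}. Their J values: 1, 4, 5, 2. Mean = 3.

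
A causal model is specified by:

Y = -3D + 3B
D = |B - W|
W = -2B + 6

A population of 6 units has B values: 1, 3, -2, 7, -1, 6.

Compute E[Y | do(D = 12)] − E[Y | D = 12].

Every unit gets D=12 under the intervention. Y values become -33, -27, -42, -15, -39, -18; E[Y|do(D=12)] = -29.
Conditioning on D=12 selects the 2 unit(s) with B ∈ {-2, 6}. Their Y values: -42, -18. Mean = -30.
Difference = -29 − (-30) = 1.

1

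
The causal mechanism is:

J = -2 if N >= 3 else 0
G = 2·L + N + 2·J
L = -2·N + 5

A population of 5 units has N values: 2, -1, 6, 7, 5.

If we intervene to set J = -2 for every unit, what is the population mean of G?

-5.4

do(J=-2) breaks J's dependence on N. With J=-2 fixed, G across the units is 0, 9, -12, -15, -9, mean -5.4.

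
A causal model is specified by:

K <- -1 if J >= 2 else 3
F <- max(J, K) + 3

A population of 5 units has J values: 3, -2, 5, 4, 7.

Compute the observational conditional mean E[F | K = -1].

7.75

Observing K=-1 restricts to units where K's equation naturally yields -1: J ∈ {3, 5, 4, 7}. In that subpopulation F = 6, 8, 7, 10, mean 7.75.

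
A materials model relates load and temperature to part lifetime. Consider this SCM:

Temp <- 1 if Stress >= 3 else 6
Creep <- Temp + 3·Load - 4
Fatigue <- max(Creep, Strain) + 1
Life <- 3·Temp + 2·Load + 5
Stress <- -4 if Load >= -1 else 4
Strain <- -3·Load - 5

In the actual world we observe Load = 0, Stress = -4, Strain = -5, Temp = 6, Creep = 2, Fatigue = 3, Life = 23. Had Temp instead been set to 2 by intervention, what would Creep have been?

-2

Intervening sets Temp = 2 and removes its equation (Temp <- 1 if Stress >= 3 else 6).
Creep = Temp + 3·Load - 4  [with Temp=2, Load=0]  = -2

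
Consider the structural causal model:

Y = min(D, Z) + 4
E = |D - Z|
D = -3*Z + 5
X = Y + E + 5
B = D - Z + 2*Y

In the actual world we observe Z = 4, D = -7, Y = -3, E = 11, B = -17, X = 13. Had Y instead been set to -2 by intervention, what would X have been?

14

The intervention breaks the incoming arrows to Y: Y = min(D, Z) + 4 no longer applies, and Y = -2.
D = -3*Z + 5  [with Z=4]  = -7
E = |D - Z|  [with D=-7, Z=4]  = 11
X = Y + E + 5  [with Y=-2, E=11]  = 14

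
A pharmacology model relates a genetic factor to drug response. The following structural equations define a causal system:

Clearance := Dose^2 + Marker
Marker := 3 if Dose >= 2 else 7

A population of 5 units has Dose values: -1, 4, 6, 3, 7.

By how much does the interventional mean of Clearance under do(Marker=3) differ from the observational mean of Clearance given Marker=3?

-5.3

Every unit gets Marker=3 under the intervention. Clearance values become 4, 19, 39, 12, 52; E[Clearance|do(Marker=3)] = 25.2.
E[Clearance|Marker=3] averages over only the 4 units with Marker=3 (Dose = 4, 6, 3, 7): Clearance = 19, 39, 12, 52, mean 30.5.
Difference = 25.2 − 30.5 = -5.3.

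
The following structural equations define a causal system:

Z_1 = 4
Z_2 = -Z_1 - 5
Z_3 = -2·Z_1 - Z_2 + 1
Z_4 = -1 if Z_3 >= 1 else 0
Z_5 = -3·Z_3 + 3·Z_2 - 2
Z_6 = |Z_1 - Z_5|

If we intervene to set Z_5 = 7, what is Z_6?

The intervention breaks the incoming arrows to Z_5: Z_5 = -3·Z_3 + 3·Z_2 - 2 no longer applies, and Z_5 = 7.
Z_6 = |Z_1 - Z_5|  [with Z_1=4, Z_5=7]  = 3

3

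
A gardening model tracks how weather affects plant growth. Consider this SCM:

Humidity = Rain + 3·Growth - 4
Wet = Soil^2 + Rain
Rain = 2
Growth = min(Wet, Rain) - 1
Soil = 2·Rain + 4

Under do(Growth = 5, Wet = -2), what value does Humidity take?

13

The joint intervention fixes Growth = 5, Wet = -2, removing each variable's own equation.
Humidity = Rain + 3·Growth - 4  [with Rain=2, Growth=5]  = 13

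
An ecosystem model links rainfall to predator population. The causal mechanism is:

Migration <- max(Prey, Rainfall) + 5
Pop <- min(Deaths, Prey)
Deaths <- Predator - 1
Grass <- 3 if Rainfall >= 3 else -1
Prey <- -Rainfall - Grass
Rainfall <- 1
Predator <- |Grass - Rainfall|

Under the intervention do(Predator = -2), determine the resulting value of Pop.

-3

The intervention breaks the incoming arrows to Predator: Predator <- |Grass - Rainfall| no longer applies, and Predator = -2.
Grass = 3 if Rainfall >= 3 else -1  [with Rainfall=1]  = -1
Prey = -Rainfall - Grass  [with Rainfall=1, Grass=-1]  = 0
Deaths = Predator - 1  [with Predator=-2]  = -3
Pop = min(Deaths, Prey)  [with Deaths=-3, Prey=0]  = -3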